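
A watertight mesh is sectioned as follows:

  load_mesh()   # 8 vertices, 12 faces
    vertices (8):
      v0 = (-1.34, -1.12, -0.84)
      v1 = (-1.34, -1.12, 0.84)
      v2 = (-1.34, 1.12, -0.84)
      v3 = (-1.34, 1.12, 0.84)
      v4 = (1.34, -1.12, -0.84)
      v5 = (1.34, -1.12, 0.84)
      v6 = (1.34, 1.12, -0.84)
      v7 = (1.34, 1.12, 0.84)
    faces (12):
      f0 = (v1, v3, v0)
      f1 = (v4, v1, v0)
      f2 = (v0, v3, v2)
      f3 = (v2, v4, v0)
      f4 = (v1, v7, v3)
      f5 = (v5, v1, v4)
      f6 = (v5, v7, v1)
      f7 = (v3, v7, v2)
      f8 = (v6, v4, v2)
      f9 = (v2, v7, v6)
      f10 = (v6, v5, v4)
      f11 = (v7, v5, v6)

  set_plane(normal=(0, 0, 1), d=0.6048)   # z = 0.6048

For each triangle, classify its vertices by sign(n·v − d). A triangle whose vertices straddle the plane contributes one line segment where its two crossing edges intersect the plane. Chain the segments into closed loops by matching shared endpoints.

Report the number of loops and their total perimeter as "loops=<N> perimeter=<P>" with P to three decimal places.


Straddling triangles (8 of 12):
  (v1,v3,v0) [++-] → (-1.34, 0.8064, 0.6048)–(-1.34, -1.12, 0.6048)  len=1.9264
  (v4,v1,v0) [-+-] → (-0.9648, -1.12, 0.6048)–(-1.34, -1.12, 0.6048)  len=0.3752
  (v0,v3,v2) [-+-] → (-1.34, 0.8064, 0.6048)–(-1.34, 1.12, 0.6048)  len=0.3136
  (v5,v1,v4) [++-] → (-0.9648, -1.12, 0.6048)–(1.34, -1.12, 0.6048)  len=2.3048
  (v3,v7,v2) [++-] → (0.9648, 1.12, 0.6048)–(-1.34, 1.12, 0.6048)  len=2.3048
  (v2,v7,v6) [-+-] → (0.9648, 1.12, 0.6048)–(1.34, 1.12, 0.6048)  len=0.3752
  (v6,v5,v4) [-+-] → (1.34, -0.8064, 0.6048)–(1.34, -1.12, 0.6048)  len=0.3136
  (v7,v5,v6) [++-] → (1.34, -0.8064, 0.6048)–(1.34, 1.12, 0.6048)  len=1.9264

Chained into 1 loop(s):
  loop 1: 8 segments, perimeter = 9.8400
Total perimeter = 9.840

loops=1 perimeter=9.840


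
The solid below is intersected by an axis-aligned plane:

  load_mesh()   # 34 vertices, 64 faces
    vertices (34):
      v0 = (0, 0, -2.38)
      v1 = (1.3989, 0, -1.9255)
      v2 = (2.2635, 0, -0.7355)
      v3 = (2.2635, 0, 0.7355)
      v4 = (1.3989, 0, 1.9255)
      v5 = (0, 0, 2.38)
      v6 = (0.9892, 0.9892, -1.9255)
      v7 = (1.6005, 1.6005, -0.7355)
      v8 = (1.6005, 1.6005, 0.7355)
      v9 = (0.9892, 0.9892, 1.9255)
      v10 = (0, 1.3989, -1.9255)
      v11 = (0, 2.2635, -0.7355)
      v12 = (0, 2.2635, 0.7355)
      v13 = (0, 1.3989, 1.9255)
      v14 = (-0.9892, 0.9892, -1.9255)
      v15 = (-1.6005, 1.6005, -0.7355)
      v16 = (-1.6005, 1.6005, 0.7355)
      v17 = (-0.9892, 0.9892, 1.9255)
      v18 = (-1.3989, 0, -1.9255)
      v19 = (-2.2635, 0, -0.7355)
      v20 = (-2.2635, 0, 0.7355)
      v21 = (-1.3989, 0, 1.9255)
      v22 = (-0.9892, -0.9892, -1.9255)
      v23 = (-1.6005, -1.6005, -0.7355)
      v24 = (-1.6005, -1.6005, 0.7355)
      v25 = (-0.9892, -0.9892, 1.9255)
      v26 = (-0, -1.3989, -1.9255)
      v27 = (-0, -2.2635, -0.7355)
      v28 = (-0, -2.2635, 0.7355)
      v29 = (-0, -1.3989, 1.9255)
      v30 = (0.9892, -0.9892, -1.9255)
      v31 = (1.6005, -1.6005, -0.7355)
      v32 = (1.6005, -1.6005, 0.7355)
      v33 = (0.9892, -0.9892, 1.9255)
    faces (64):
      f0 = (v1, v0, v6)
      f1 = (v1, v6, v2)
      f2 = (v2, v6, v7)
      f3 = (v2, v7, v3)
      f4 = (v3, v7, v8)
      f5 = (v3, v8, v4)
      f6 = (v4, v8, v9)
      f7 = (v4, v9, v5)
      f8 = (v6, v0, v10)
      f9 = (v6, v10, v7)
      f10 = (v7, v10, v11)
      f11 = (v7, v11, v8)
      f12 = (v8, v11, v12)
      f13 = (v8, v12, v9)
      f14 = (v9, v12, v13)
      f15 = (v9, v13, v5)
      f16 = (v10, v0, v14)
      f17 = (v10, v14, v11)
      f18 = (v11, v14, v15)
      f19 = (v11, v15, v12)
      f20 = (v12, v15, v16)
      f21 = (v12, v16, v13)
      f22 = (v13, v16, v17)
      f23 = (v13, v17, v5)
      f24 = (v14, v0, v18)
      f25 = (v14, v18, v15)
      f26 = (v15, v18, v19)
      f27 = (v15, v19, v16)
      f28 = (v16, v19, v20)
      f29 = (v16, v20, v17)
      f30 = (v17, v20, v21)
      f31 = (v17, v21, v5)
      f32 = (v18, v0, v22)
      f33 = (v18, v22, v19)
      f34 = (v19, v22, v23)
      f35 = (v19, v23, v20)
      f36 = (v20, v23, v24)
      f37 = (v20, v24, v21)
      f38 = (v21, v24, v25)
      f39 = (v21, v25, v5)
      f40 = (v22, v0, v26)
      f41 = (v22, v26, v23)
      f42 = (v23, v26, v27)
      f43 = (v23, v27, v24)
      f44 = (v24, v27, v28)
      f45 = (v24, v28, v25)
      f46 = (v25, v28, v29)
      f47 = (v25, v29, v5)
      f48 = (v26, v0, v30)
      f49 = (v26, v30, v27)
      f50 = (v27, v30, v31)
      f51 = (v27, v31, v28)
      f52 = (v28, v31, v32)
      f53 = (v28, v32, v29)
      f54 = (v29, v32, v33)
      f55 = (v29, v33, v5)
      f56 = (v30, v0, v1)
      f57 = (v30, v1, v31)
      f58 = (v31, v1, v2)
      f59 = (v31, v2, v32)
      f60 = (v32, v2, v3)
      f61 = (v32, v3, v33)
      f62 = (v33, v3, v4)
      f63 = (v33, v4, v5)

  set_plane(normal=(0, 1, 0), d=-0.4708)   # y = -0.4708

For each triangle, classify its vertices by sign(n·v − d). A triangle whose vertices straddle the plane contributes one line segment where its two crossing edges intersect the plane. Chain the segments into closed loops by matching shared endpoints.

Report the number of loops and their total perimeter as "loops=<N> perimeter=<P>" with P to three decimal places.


loops=1 perimeter=13.809

Straddling triangles (20 of 64):
  (v18,v0,v22) [++-] → (-0.4708, -0.4708, -2.16369)–(-1.20391, -0.4708, -1.9255)  len=0.7708
  (v18,v22,v19) [+-+] → (-1.20391, -0.4708, -1.9255)–(-1.65701, -0.4708, -1.30187)  len=0.7709
  (v19,v22,v23) [+--] → (-1.65701, -0.4708, -1.30187)–(-2.06847, -0.4708, -0.7355)  len=0.7001
  (v19,v23,v20) [+-+] → (-2.06847, -0.4708, -0.7355)–(-2.06847, -0.4708, 0.302793)  len=1.0383
  (v20,v23,v24) [+--] → (-2.06847, -0.4708, 0.302793)–(-2.06847, -0.4708, 0.7355)  len=0.4327
  (v20,v24,v21) [+-+] → (-2.06847, -0.4708, 0.7355)–(-1.4582, -0.4708, 1.57545)  len=1.0382
  (v21,v24,v25) [+--] → (-1.4582, -0.4708, 1.57545)–(-1.20391, -0.4708, 1.9255)  len=0.4327
  (v21,v25,v5) [+-+] → (-1.20391, -0.4708, 1.9255)–(-0.4708, -0.4708, 2.16369)  len=0.7708
  (v22,v0,v26) [-+-] → (-0.4708, -0.4708, -2.16369)–(0, -0.4708, -2.22704)  len=0.4750
  (v25,v29,v5) [--+] → (0, -0.4708, 2.22704)–(-0.4708, -0.4708, 2.16369)  len=0.4750
  (v26,v0,v30) [-+-] → (0, -0.4708, -2.22704)–(0.4708, -0.4708, -2.16369)  len=0.4750
  (v29,v33,v5) [--+] → (0.4708, -0.4708, 2.16369)–(0, -0.4708, 2.22704)  len=0.4750
  (v30,v0,v1) [-++] → (0.4708, -0.4708, -2.16369)–(1.20391, -0.4708, -1.9255)  len=0.7708
  (v30,v1,v31) [-+-] → (1.20391, -0.4708, -1.9255)–(1.4582, -0.4708, -1.57545)  len=0.4327
  (v31,v1,v2) [-++] → (1.4582, -0.4708, -1.57545)–(2.06847, -0.4708, -0.7355)  len=1.0382
  (v31,v2,v32) [-+-] → (2.06847, -0.4708, -0.7355)–(2.06847, -0.4708, -0.302793)  len=0.4327
  (v32,v2,v3) [-++] → (2.06847, -0.4708, -0.302793)–(2.06847, -0.4708, 0.7355)  len=1.0383
  (v32,v3,v33) [-+-] → (2.06847, -0.4708, 0.7355)–(1.65701, -0.4708, 1.30187)  len=0.7001
  (v33,v3,v4) [-++] → (1.65701, -0.4708, 1.30187)–(1.20391, -0.4708, 1.9255)  len=0.7709
  (v33,v4,v5) [-++] → (1.20391, -0.4708, 1.9255)–(0.4708, -0.4708, 2.16369)  len=0.7708

Chained into 1 loop(s):
  loop 1: 20 segments, perimeter = 13.8091
Total perimeter = 13.809


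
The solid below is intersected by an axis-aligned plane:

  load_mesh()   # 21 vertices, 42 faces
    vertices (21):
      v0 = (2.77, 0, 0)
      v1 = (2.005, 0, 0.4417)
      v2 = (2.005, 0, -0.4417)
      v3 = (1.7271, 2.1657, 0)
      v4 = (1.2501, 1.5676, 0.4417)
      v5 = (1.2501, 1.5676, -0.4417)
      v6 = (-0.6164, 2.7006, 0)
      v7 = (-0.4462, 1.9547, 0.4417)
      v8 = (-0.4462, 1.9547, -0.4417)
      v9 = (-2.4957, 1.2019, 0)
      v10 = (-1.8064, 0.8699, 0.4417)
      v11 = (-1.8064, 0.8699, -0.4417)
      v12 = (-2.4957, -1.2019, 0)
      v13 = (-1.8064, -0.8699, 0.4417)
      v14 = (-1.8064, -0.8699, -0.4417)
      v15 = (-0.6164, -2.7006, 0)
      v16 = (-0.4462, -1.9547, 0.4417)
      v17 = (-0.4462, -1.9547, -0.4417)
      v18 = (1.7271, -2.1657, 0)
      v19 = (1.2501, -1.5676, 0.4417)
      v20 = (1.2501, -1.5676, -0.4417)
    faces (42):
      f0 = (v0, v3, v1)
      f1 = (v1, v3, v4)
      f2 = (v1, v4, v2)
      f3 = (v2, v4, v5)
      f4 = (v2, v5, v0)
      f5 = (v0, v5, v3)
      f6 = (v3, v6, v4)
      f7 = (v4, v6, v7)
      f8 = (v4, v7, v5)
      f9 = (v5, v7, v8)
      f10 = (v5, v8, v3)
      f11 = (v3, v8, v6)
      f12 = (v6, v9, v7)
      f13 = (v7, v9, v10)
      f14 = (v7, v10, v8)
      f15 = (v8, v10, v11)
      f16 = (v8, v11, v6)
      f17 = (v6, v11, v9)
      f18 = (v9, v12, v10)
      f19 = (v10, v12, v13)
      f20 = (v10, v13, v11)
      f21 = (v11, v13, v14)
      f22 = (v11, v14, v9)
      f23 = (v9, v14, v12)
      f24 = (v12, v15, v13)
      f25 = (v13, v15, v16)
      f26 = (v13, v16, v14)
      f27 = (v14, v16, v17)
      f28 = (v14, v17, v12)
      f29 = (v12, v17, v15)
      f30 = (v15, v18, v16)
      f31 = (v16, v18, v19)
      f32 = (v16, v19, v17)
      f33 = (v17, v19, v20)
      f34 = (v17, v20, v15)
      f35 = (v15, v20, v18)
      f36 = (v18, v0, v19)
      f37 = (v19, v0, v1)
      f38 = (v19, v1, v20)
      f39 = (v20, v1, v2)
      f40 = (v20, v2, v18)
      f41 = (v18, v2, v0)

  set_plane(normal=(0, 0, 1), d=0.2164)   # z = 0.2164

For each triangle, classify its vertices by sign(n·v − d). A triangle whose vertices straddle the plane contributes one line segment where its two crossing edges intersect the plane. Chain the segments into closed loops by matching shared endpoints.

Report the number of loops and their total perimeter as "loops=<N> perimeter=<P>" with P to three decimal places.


Straddling triangles (28 of 42):
  (v0,v3,v1) [--+] → (1.86325, 1.10467, 0.2164)–(2.39521, 0, 0.2164)  len=1.2261
  (v1,v3,v4) [+-+] → (1.86325, 1.10467, 0.2164)–(1.49341, 1.87268, 0.2164)  len=0.8524
  (v1,v4,v2) [++-] → (1.44263, 1.1678, 0.2164)–(2.005, 0, 0.2164)  len=1.2962
  (v2,v4,v5) [-+-] → (1.44263, 1.1678, 0.2164)–(1.2501, 1.5676, 0.2164)  len=0.4437
  (v3,v6,v4) [--+] → (0.298046, 2.14551, 0.2164)–(1.49341, 1.87268, 0.2164)  len=1.2261
  (v4,v6,v7) [+-+] → (0.298046, 2.14551, 0.2164)–(-0.533015, 2.33516, 0.2164)  len=0.8524
  (v4,v7,v5) [++-] → (-0.0135801, 1.85598, 0.2164)–(1.2501, 1.5676, 0.2164)  len=1.2962
  (v5,v7,v8) [-+-] → (-0.0135801, 1.85598, 0.2164)–(-0.4462, 1.9547, 0.2164)  len=0.4437
  (v6,v9,v7) [--+] → (-1.4916, 1.57072, 0.2164)–(-0.533015, 2.33516, 0.2164)  len=1.2261
  (v7,v9,v10) [+-+] → (-1.4916, 1.57072, 0.2164)–(-2.15799, 1.03924, 0.2164)  len=0.8524
  (v7,v10,v8) [++-] → (-1.4595, 1.14656, 0.2164)–(-0.4462, 1.9547, 0.2164)  len=1.2961
  (v8,v10,v11) [-+-] → (-1.4595, 1.14656, 0.2164)–(-1.8064, 0.8699, 0.2164)  len=0.4437
  (v9,v12,v10) [--+] → (-2.15799, -0.186873, 0.2164)–(-2.15799, 1.03924, 0.2164)  len=1.2261
  (v10,v12,v13) [+-+] → (-2.15799, -0.186873, 0.2164)–(-2.15799, -1.03924, 0.2164)  len=0.8524
  (v10,v13,v11) [++-] → (-1.8064, -0.426186, 0.2164)–(-1.8064, 0.8699, 0.2164)  len=1.2961
  (v11,v13,v14) [-+-] → (-1.8064, -0.426186, 0.2164)–(-1.8064, -0.8699, 0.2164)  len=0.4437
  (v12,v15,v13) [--+] → (-1.19941, -1.80369, 0.2164)–(-2.15799, -1.03924, 0.2164)  len=1.2261
  (v13,v15,v16) [+-+] → (-1.19941, -1.80369, 0.2164)–(-0.533015, -2.33516, 0.2164)  len=0.8524
  (v13,v16,v14) [++-] → (-0.793102, -1.67804, 0.2164)–(-1.8064, -0.8699, 0.2164)  len=1.2961
  (v14,v16,v17) [-+-] → (-0.793102, -1.67804, 0.2164)–(-0.4462, -1.9547, 0.2164)  len=0.4437
  (v15,v18,v16) [--+] → (0.662345, -2.06233, 0.2164)–(-0.533015, -2.33516, 0.2164)  len=1.2261
  (v16,v18,v19) [+-+] → (0.662345, -2.06233, 0.2164)–(1.49341, -1.87268, 0.2164)  len=0.8524
  (v16,v19,v17) [++-] → (0.81748, -1.66632, 0.2164)–(-0.4462, -1.9547, 0.2164)  len=1.2962
  (v17,v19,v20) [-+-] → (0.81748, -1.66632, 0.2164)–(1.2501, -1.5676, 0.2164)  len=0.4437
  (v18,v0,v19) [--+] → (2.02536, -0.768007, 0.2164)–(1.49341, -1.87268, 0.2164)  len=1.2261
  (v19,v0,v1) [+-+] → (2.02536, -0.768007, 0.2164)–(2.39521, 0, 0.2164)  len=0.8524
  (v19,v1,v20) [++-] → (1.81247, -0.399797, 0.2164)–(1.2501, -1.5676, 0.2164)  len=1.2962
  (v20,v1,v2) [-+-] → (1.81247, -0.399797, 0.2164)–(2.005, 0, 0.2164)  len=0.4437

Chained into 2 loop(s):
  loop 1: 14 segments, perimeter = 14.5494
  loop 2: 14 segments, perimeter = 12.1790
Total perimeter = 26.728

loops=2 perimeter=26.728


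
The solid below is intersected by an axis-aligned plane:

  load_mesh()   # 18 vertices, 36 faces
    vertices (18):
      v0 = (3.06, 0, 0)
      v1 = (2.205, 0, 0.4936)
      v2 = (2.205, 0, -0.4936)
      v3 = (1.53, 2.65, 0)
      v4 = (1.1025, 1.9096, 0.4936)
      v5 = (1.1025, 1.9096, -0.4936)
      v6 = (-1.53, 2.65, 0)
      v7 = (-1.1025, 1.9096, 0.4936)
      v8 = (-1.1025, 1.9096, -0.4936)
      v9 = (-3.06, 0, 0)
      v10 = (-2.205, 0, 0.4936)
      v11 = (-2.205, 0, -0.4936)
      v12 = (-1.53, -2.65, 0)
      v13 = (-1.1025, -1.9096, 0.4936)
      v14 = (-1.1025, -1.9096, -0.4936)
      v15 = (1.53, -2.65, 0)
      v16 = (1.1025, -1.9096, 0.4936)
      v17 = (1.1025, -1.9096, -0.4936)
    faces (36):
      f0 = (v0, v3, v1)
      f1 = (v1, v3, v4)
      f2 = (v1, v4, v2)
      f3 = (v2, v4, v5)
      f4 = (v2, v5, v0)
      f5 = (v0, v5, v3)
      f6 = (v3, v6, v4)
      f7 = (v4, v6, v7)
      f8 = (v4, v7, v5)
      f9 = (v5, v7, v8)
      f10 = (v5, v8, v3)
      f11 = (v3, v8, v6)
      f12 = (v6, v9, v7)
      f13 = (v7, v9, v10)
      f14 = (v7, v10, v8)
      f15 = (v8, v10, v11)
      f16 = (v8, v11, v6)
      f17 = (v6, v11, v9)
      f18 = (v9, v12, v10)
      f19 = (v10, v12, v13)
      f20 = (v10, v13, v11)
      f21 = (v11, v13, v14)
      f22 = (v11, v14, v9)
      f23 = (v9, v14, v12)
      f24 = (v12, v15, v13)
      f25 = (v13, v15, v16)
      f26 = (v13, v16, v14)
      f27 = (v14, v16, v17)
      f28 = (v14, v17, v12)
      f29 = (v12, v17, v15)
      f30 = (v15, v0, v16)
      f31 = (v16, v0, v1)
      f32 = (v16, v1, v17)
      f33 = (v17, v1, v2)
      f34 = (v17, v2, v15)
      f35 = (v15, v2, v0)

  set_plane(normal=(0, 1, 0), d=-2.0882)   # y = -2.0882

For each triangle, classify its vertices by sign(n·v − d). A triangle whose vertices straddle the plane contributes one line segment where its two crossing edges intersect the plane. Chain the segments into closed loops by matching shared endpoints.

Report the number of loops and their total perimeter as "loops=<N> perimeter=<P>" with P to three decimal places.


Straddling triangles (10 of 36):
  (v9,v12,v10) [+-+] → (-1.85436, -2.0882, 0)–(-1.6731, -2.0882, 0.104643)  len=0.2093
  (v10,v12,v13) [+-+] → (-1.6731, -2.0882, 0.104643)–(-1.20562, -2.0882, 0.374533)  len=0.5398
  (v9,v14,v12) [++-] → (-1.20562, -2.0882, -0.374533)–(-1.85436, -2.0882, 0)  len=0.7491
  (v12,v15,v13) [--+] → (-0.467486, -2.0882, 0.374533)–(-1.20562, -2.0882, 0.374533)  len=0.7381
  (v13,v15,v16) [+-+] → (-0.467486, -2.0882, 0.374533)–(1.20562, -2.0882, 0.374533)  len=1.6731
  (v14,v17,v12) [++-] → (0.467486, -2.0882, -0.374533)–(-1.20562, -2.0882, -0.374533)  len=1.6731
  (v12,v17,v15) [-+-] → (0.467486, -2.0882, -0.374533)–(1.20562, -2.0882, -0.374533)  len=0.7381
  (v15,v0,v16) [-++] → (1.85436, -2.0882, 0)–(1.20562, -2.0882, 0.374533)  len=0.7491
  (v17,v2,v15) [++-] → (1.6731, -2.0882, -0.104643)–(1.20562, -2.0882, -0.374533)  len=0.5398
  (v15,v2,v0) [-++] → (1.6731, -2.0882, -0.104643)–(1.85436, -2.0882, 0)  len=0.2093

Chained into 1 loop(s):
  loop 1: 10 segments, perimeter = 7.8188
Total perimeter = 7.819

loops=1 perimeter=7.819


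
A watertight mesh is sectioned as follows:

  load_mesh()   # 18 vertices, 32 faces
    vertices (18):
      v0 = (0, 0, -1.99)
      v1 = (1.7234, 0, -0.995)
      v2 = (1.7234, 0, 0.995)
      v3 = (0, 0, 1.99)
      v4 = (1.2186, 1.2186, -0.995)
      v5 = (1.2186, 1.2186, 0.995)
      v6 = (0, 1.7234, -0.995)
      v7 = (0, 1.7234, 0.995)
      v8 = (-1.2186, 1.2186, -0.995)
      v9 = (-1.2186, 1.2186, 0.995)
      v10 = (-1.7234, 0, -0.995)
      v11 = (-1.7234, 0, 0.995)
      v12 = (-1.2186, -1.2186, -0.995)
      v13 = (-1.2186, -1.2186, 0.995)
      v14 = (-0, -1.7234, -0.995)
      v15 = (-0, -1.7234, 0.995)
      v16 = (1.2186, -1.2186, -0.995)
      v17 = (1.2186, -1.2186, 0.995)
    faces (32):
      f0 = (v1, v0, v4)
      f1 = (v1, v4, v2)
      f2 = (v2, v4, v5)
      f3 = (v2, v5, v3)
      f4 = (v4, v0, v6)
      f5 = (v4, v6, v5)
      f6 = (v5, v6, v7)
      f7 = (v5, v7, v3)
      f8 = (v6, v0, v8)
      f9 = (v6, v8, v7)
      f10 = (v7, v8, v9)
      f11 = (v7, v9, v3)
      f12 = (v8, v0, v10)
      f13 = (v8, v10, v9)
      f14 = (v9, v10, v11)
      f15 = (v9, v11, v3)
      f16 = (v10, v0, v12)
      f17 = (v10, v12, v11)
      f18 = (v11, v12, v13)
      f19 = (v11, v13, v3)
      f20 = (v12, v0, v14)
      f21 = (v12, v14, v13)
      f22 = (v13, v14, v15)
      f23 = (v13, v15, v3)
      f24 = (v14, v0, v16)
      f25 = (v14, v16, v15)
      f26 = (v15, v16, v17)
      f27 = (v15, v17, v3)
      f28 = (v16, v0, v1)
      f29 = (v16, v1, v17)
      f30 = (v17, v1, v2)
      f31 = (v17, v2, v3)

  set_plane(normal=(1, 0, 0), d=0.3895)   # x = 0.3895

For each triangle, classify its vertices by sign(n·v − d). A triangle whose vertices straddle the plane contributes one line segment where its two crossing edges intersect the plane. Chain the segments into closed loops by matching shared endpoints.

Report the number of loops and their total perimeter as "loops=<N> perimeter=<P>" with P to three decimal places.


Straddling triangles (12 of 32):
  (v1,v0,v4) [+-+] → (0.3895, 0, -1.76512)–(0.3895, 0.3895, -1.67197)  len=0.4005
  (v2,v5,v3) [++-] → (0.3895, 0.3895, 1.67197)–(0.3895, 0, 1.76512)  len=0.4005
  (v4,v0,v6) [+--] → (0.3895, 0.3895, -1.67197)–(0.3895, 1.56205, -0.995)  len=1.3539
  (v4,v6,v5) [+-+] → (0.3895, 1.56205, -0.995)–(0.3895, 1.56205, -0.358938)  len=0.6361
  (v5,v6,v7) [+--] → (0.3895, 1.56205, -0.358938)–(0.3895, 1.56205, 0.995)  len=1.3539
  (v5,v7,v3) [+--] → (0.3895, 1.56205, 0.995)–(0.3895, 0.3895, 1.67197)  len=1.3539
  (v14,v0,v16) [--+] → (0.3895, -0.3895, -1.67197)–(0.3895, -1.56205, -0.995)  len=1.3539
  (v14,v16,v15) [-+-] → (0.3895, -1.56205, -0.995)–(0.3895, -1.56205, 0.358938)  len=1.3539
  (v15,v16,v17) [-++] → (0.3895, -1.56205, 0.358938)–(0.3895, -1.56205, 0.995)  len=0.6361
  (v15,v17,v3) [-+-] → (0.3895, -1.56205, 0.995)–(0.3895, -0.3895, 1.67197)  len=1.3539
  (v16,v0,v1) [+-+] → (0.3895, -0.3895, -1.67197)–(0.3895, 0, -1.76512)  len=0.4005
  (v17,v2,v3) [++-] → (0.3895, 0, 1.76512)–(0.3895, -0.3895, 1.67197)  len=0.4005

Chained into 1 loop(s):
  loop 1: 12 segments, perimeter = 10.9977
Total perimeter = 10.998

loops=1 perimeter=10.998


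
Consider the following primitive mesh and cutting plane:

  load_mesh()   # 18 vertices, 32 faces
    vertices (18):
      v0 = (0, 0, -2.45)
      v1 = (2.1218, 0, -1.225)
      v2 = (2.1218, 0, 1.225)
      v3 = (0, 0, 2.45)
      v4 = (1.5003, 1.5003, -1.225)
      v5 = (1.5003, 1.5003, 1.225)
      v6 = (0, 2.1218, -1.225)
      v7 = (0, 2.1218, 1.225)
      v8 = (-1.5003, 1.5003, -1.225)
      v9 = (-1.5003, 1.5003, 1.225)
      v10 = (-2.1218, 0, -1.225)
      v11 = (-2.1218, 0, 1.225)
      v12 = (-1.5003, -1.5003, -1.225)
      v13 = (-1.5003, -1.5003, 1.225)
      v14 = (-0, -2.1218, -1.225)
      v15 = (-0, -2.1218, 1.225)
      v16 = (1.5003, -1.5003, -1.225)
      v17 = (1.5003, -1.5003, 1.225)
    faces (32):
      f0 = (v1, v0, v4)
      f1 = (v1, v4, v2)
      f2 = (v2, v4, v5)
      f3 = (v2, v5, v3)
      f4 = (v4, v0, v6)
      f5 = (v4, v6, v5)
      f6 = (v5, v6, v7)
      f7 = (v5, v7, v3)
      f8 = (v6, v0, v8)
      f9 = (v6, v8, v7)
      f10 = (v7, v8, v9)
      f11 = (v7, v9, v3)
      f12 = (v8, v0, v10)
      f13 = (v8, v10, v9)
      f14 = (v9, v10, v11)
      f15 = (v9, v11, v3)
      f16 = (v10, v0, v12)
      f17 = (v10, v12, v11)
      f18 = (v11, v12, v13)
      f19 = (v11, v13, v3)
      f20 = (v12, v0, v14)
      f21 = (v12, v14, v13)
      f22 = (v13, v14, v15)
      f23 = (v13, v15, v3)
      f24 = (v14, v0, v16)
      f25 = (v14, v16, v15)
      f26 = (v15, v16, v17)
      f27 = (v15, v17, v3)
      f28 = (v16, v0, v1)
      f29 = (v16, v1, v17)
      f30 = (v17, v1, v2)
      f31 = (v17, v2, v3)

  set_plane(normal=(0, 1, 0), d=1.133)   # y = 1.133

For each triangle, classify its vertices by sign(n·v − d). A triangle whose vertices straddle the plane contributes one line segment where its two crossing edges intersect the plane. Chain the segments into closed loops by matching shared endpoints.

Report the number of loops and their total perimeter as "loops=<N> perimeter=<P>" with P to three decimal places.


loops=1 perimeter=11.959

Straddling triangles (12 of 32):
  (v1,v0,v4) [--+] → (1.133, 1.133, -1.5249)–(1.65245, 1.133, -1.225)  len=0.5998
  (v1,v4,v2) [-+-] → (1.65245, 1.133, -1.225)–(1.65245, 1.133, -0.625197)  len=0.5998
  (v2,v4,v5) [-++] → (1.65245, 1.133, -0.625197)–(1.65245, 1.133, 1.225)  len=1.8502
  (v2,v5,v3) [-+-] → (1.65245, 1.133, 1.225)–(1.133, 1.133, 1.5249)  len=0.5998
  (v4,v0,v6) [+-+] → (1.133, 1.133, -1.5249)–(0, 1.133, -1.79587)  len=1.1650
  (v5,v7,v3) [++-] → (0, 1.133, 1.79587)–(1.133, 1.133, 1.5249)  len=1.1650
  (v6,v0,v8) [+-+] → (0, 1.133, -1.79587)–(-1.133, 1.133, -1.5249)  len=1.1650
  (v7,v9,v3) [++-] → (-1.133, 1.133, 1.5249)–(0, 1.133, 1.79587)  len=1.1650
  (v8,v0,v10) [+--] → (-1.133, 1.133, -1.5249)–(-1.65245, 1.133, -1.225)  len=0.5998
  (v8,v10,v9) [+-+] → (-1.65245, 1.133, -1.225)–(-1.65245, 1.133, 0.625197)  len=1.8502
  (v9,v10,v11) [+--] → (-1.65245, 1.133, 0.625197)–(-1.65245, 1.133, 1.225)  len=0.5998
  (v9,v11,v3) [+--] → (-1.65245, 1.133, 1.225)–(-1.133, 1.133, 1.5249)  len=0.5998

Chained into 1 loop(s):
  loop 1: 12 segments, perimeter = 11.9591
Total perimeter = 11.959


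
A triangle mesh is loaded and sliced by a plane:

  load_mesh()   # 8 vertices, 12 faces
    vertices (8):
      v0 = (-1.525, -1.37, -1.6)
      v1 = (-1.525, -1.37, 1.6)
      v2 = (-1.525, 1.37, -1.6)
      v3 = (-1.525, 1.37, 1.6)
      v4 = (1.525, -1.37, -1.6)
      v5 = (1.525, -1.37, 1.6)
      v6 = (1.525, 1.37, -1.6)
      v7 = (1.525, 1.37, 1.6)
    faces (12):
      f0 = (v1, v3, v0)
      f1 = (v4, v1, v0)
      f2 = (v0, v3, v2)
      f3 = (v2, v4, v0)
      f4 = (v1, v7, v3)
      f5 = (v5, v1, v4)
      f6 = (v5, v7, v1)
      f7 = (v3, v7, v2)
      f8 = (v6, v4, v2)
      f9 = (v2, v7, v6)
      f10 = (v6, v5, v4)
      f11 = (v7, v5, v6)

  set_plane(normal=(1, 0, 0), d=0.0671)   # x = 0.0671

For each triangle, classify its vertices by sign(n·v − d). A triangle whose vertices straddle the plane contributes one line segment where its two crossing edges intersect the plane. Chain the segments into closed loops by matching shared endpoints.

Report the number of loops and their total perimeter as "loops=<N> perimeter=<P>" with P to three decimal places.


loops=1 perimeter=11.880

Straddling triangles (8 of 12):
  (v4,v1,v0) [+--] → (0.0671, -1.37, -0.0704)–(0.0671, -1.37, -1.6)  len=1.5296
  (v2,v4,v0) [-+-] → (0.0671, -0.06028, -1.6)–(0.0671, -1.37, -1.6)  len=1.3097
  (v1,v7,v3) [-+-] → (0.0671, 0.06028, 1.6)–(0.0671, 1.37, 1.6)  len=1.3097
  (v5,v1,v4) [+-+] → (0.0671, -1.37, 1.6)–(0.0671, -1.37, -0.0704)  len=1.6704
  (v5,v7,v1) [++-] → (0.0671, 0.06028, 1.6)–(0.0671, -1.37, 1.6)  len=1.4303
  (v3,v7,v2) [-+-] → (0.0671, 1.37, 1.6)–(0.0671, 1.37, 0.0704)  len=1.5296
  (v6,v4,v2) [++-] → (0.0671, -0.06028, -1.6)–(0.0671, 1.37, -1.6)  len=1.4303
  (v2,v7,v6) [-++] → (0.0671, 1.37, 0.0704)–(0.0671, 1.37, -1.6)  len=1.6704

Chained into 1 loop(s):
  loop 1: 8 segments, perimeter = 11.8800
Total perimeter = 11.880


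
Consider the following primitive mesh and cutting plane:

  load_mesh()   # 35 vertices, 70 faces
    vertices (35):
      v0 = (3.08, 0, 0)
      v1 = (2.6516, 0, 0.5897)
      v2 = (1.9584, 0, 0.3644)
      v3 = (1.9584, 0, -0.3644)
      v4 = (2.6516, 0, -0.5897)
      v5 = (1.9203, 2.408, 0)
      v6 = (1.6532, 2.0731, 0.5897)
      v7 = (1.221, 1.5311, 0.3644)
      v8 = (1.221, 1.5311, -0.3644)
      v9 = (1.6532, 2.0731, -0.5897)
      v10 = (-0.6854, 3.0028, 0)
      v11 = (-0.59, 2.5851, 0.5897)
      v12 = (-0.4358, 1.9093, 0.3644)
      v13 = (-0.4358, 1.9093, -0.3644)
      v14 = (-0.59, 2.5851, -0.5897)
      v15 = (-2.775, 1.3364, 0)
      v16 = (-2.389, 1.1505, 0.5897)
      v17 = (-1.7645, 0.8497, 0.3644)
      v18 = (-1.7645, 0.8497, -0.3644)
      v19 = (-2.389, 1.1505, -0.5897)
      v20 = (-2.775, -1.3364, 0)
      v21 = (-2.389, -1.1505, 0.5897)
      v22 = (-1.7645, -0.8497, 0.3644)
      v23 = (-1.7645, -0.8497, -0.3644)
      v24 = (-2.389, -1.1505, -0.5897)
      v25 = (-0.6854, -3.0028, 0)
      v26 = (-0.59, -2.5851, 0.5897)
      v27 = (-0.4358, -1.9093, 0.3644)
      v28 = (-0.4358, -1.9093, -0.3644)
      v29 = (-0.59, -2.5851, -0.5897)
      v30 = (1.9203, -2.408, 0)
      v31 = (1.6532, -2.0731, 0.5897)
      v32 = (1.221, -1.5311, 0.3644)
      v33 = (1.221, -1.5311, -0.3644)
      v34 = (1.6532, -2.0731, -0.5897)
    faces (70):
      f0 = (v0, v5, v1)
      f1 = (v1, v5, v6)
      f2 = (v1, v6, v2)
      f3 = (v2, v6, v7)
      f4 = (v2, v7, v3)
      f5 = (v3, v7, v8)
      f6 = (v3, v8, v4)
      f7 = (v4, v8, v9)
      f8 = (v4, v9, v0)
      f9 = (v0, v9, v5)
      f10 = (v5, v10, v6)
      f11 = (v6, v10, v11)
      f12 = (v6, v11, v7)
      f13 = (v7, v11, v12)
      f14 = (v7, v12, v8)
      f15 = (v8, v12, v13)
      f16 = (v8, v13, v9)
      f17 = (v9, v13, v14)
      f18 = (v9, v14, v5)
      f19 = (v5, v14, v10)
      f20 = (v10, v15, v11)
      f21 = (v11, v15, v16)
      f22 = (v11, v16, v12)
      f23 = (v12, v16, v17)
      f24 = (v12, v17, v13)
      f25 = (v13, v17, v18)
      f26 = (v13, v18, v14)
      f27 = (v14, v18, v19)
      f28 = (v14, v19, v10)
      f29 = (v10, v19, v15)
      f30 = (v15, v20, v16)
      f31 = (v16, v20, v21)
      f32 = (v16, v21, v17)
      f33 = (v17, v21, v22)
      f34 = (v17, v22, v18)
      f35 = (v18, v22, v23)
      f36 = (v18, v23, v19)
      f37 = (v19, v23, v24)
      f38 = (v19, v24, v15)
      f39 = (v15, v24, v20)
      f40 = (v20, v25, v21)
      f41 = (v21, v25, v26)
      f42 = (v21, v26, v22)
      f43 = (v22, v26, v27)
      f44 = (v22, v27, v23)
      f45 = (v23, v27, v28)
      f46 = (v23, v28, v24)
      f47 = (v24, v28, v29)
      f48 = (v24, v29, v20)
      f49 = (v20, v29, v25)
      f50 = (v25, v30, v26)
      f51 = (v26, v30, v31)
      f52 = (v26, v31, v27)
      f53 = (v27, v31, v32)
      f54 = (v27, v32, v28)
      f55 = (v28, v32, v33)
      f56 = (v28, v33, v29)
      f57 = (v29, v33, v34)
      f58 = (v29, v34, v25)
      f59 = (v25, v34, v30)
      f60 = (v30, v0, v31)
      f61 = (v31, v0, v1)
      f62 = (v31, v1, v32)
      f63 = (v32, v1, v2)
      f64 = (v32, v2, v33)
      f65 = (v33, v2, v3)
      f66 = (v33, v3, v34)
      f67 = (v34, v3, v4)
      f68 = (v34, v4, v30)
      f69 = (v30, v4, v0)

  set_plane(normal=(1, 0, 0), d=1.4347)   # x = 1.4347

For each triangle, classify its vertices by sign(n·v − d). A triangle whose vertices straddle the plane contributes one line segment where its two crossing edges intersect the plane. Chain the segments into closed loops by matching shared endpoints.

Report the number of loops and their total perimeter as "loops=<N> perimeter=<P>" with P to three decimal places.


loops=2 perimeter=8.553

Straddling triangles (24 of 70):
  (v2,v6,v7) [++-] → (1.4347, 1.79909, 0.475799)–(1.4347, 1.08738, 0.3644)  len=0.7204
  (v2,v7,v3) [+-+] → (1.4347, 1.08738, 0.3644)–(1.4347, 1.08738, 0.153192)  len=0.2112
  (v3,v7,v8) [+--] → (1.4347, 1.08738, 0.153192)–(1.4347, 1.08738, -0.3644)  len=0.5176
  (v3,v8,v4) [+-+] → (1.4347, 1.08738, -0.3644)–(1.4347, 1.30239, -0.398055)  len=0.2176
  (v4,v8,v9) [+-+] → (1.4347, 1.30239, -0.398055)–(1.4347, 1.79909, -0.475799)  len=0.5028
  (v5,v10,v6) [+-+] → (1.4347, 2.51885, 0)–(1.4347, 2.15996, 0.534603)  len=0.6439
  (v6,v10,v11) [+--] → (1.4347, 2.15996, 0.534603)–(1.4347, 2.12297, 0.5897)  len=0.0664
  (v6,v11,v7) [+--] → (1.4347, 2.12297, 0.5897)–(1.4347, 1.79909, 0.475799)  len=0.3433
  (v8,v13,v9) [--+] → (1.4347, 2.05597, -0.566135)–(1.4347, 1.79909, -0.475799)  len=0.2723
  (v9,v13,v14) [+--] → (1.4347, 2.05597, -0.566135)–(1.4347, 2.12297, -0.5897)  len=0.0710
  (v9,v14,v5) [+-+] → (1.4347, 2.12297, -0.5897)–(1.4347, 2.44226, -0.114073)  len=0.5729
  (v5,v14,v10) [+--] → (1.4347, 2.44226, -0.114073)–(1.4347, 2.51885, 0)  len=0.1374
  (v25,v30,v26) [-+-] → (1.4347, -2.51885, 0)–(1.4347, -2.44226, 0.114073)  len=0.1374
  (v26,v30,v31) [-++] → (1.4347, -2.44226, 0.114073)–(1.4347, -2.12297, 0.5897)  len=0.5729
  (v26,v31,v27) [-+-] → (1.4347, -2.12297, 0.5897)–(1.4347, -2.05597, 0.566135)  len=0.0710
  (v27,v31,v32) [-+-] → (1.4347, -2.05597, 0.566135)–(1.4347, -1.79909, 0.475799)  len=0.2723
  (v29,v33,v34) [--+] → (1.4347, -1.79909, -0.475799)–(1.4347, -2.12297, -0.5897)  len=0.3433
  (v29,v34,v25) [-+-] → (1.4347, -2.12297, -0.5897)–(1.4347, -2.15996, -0.534603)  len=0.0664
  (v25,v34,v30) [-++] → (1.4347, -2.15996, -0.534603)–(1.4347, -2.51885, 0)  len=0.6439
  (v31,v1,v32) [++-] → (1.4347, -1.30239, 0.398055)–(1.4347, -1.79909, 0.475799)  len=0.5028
  (v32,v1,v2) [-++] → (1.4347, -1.30239, 0.398055)–(1.4347, -1.08738, 0.3644)  len=0.2176
  (v32,v2,v33) [-+-] → (1.4347, -1.08738, 0.3644)–(1.4347, -1.08738, -0.153192)  len=0.5176
  (v33,v2,v3) [-++] → (1.4347, -1.08738, -0.153192)–(1.4347, -1.08738, -0.3644)  len=0.2112
  (v33,v3,v34) [-++] → (1.4347, -1.08738, -0.3644)–(1.4347, -1.79909, -0.475799)  len=0.7204

Chained into 2 loop(s):
  loop 1: 12 segments, perimeter = 4.2767
  loop 2: 12 segments, perimeter = 4.2767
Total perimeter = 8.553


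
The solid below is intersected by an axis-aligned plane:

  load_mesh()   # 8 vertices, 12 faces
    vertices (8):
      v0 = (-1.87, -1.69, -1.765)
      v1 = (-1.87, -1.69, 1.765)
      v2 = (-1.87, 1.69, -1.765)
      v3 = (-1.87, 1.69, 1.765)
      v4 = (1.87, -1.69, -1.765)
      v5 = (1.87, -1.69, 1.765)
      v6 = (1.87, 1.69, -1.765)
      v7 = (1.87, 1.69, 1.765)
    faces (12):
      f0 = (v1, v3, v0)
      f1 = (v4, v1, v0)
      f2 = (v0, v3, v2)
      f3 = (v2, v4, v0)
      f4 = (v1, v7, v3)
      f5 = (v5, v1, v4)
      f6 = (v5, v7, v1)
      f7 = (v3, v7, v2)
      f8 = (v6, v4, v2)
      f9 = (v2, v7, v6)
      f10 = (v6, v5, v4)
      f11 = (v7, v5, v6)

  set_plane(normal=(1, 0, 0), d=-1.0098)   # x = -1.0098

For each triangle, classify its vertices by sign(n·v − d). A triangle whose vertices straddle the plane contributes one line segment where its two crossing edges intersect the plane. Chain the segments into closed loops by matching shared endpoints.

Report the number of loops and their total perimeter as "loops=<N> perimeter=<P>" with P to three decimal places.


Straddling triangles (8 of 12):
  (v4,v1,v0) [+--] → (-1.0098, -1.69, 0.9531)–(-1.0098, -1.69, -1.765)  len=2.7181
  (v2,v4,v0) [-+-] → (-1.0098, 0.9126, -1.765)–(-1.0098, -1.69, -1.765)  len=2.6026
  (v1,v7,v3) [-+-] → (-1.0098, -0.9126, 1.765)–(-1.0098, 1.69, 1.765)  len=2.6026
  (v5,v1,v4) [+-+] → (-1.0098, -1.69, 1.765)–(-1.0098, -1.69, 0.9531)  len=0.8119
  (v5,v7,v1) [++-] → (-1.0098, -0.9126, 1.765)–(-1.0098, -1.69, 1.765)  len=0.7774
  (v3,v7,v2) [-+-] → (-1.0098, 1.69, 1.765)–(-1.0098, 1.69, -0.9531)  len=2.7181
  (v6,v4,v2) [++-] → (-1.0098, 0.9126, -1.765)–(-1.0098, 1.69, -1.765)  len=0.7774
  (v2,v7,v6) [-++] → (-1.0098, 1.69, -0.9531)–(-1.0098, 1.69, -1.765)  len=0.8119

Chained into 1 loop(s):
  loop 1: 8 segments, perimeter = 13.8200
Total perimeter = 13.820

loops=1 perimeter=13.820


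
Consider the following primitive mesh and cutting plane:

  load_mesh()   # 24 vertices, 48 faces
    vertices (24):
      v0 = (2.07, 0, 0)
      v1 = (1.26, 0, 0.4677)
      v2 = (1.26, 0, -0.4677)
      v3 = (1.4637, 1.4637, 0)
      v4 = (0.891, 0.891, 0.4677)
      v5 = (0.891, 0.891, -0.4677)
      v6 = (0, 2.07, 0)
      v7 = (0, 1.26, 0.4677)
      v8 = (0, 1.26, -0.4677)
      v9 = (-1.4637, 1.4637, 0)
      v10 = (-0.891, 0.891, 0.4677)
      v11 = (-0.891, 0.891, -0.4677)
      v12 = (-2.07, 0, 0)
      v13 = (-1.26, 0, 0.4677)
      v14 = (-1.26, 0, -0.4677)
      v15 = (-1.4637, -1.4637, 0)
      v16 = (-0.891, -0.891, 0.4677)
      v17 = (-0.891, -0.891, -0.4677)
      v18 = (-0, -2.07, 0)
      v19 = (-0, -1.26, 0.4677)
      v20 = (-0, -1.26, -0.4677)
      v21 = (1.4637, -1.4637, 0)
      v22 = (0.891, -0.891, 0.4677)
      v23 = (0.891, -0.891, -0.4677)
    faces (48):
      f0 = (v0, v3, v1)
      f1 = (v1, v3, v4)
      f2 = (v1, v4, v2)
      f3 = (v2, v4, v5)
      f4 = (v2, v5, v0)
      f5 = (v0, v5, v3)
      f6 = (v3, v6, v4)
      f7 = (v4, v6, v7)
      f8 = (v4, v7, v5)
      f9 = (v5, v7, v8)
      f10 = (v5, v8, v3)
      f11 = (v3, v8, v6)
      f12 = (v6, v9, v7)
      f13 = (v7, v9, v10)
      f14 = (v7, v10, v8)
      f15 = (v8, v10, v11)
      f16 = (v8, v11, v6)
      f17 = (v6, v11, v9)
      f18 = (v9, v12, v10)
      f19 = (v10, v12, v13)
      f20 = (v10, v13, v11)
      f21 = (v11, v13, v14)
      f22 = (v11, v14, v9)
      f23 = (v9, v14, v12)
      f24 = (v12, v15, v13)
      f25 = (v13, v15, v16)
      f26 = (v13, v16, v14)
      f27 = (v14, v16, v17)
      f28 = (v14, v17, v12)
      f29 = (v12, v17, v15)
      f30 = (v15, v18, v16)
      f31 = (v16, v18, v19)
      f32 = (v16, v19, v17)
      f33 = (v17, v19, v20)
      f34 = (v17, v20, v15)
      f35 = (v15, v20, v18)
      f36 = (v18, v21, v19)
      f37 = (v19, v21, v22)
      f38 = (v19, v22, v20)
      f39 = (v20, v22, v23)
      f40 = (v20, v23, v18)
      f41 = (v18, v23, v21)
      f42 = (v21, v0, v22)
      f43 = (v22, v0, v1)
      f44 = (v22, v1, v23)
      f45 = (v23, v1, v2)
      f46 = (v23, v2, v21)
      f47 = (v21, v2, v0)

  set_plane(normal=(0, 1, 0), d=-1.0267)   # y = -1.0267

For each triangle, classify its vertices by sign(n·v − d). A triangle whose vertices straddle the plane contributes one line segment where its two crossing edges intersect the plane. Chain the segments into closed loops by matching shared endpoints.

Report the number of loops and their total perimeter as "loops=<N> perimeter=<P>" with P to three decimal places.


Straddling triangles (16 of 48):
  (v12,v15,v13) [+-+] → (-1.64472, -1.0267, 0)–(-1.40288, -1.0267, 0.139636)  len=0.2793
  (v13,v15,v16) [+-+] → (-1.40288, -1.0267, 0.139636)–(-1.0267, -1.0267, 0.35688)  len=0.4344
  (v12,v17,v15) [++-] → (-1.0267, -1.0267, -0.35688)–(-1.64472, -1.0267, 0)  len=0.7137
  (v15,v18,v16) [--+] → (-0.788448, -1.0267, 0.413869)–(-1.0267, -1.0267, 0.35688)  len=0.2450
  (v16,v18,v19) [+--] → (-0.788448, -1.0267, 0.413869)–(-0.563334, -1.0267, 0.4677)  len=0.2315
  (v16,v19,v17) [+-+] → (-0.563334, -1.0267, 0.4677)–(-0.563334, -1.0267, -0.123706)  len=0.5914
  (v17,v19,v20) [+--] → (-0.563334, -1.0267, -0.123706)–(-0.563334, -1.0267, -0.4677)  len=0.3440
  (v17,v20,v15) [+--] → (-0.563334, -1.0267, -0.4677)–(-1.0267, -1.0267, -0.35688)  len=0.4764
  (v19,v21,v22) [--+] → (1.0267, -1.0267, 0.35688)–(0.563334, -1.0267, 0.4677)  len=0.4764
  (v19,v22,v20) [-+-] → (0.563334, -1.0267, 0.4677)–(0.563334, -1.0267, 0.123706)  len=0.3440
  (v20,v22,v23) [-++] → (0.563334, -1.0267, 0.123706)–(0.563334, -1.0267, -0.4677)  len=0.5914
  (v20,v23,v18) [-+-] → (0.563334, -1.0267, -0.4677)–(0.788448, -1.0267, -0.413869)  len=0.2315
  (v18,v23,v21) [-+-] → (0.788448, -1.0267, -0.413869)–(1.0267, -1.0267, -0.35688)  len=0.2450
  (v21,v0,v22) [-++] → (1.64472, -1.0267, 0)–(1.0267, -1.0267, 0.35688)  len=0.7137
  (v23,v2,v21) [++-] → (1.40288, -1.0267, -0.139636)–(1.0267, -1.0267, -0.35688)  len=0.4344
  (v21,v2,v0) [-++] → (1.40288, -1.0267, -0.139636)–(1.64472, -1.0267, 0)  len=0.2793

Chained into 2 loop(s):
  loop 1: 8 segments, perimeter = 3.3156
  loop 2: 8 segments, perimeter = 3.3156
Total perimeter = 6.631

loops=2 perimeter=6.631


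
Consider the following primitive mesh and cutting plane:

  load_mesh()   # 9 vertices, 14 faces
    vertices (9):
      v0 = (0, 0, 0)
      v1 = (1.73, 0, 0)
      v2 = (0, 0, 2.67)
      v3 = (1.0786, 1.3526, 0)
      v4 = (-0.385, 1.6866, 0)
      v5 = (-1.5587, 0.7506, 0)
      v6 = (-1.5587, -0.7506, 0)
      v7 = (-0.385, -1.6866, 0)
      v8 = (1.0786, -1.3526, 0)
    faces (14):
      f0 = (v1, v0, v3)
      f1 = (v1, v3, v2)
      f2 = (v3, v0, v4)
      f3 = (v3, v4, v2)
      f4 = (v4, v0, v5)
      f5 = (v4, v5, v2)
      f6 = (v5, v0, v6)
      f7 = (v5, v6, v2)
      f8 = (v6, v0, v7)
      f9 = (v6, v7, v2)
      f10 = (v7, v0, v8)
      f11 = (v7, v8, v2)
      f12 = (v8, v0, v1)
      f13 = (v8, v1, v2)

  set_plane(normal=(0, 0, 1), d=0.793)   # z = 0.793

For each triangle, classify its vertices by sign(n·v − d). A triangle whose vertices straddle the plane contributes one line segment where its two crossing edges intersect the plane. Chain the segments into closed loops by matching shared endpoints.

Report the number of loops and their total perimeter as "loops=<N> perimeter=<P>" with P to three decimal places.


Straddling triangles (7 of 14):
  (v1,v3,v2) [--+] → (0.758252, 0.950873, 0.793)–(1.21618, 0, 0.793)  len=1.0554
  (v3,v4,v2) [--+] → (-0.270654, 1.18567, 0.793)–(0.758252, 0.950873, 0.793)  len=1.0554
  (v4,v5,v2) [--+] → (-1.09576, 0.527669, 0.793)–(-0.270654, 1.18567, 0.793)  len=1.0554
  (v5,v6,v2) [--+] → (-1.09576, -0.527669, 0.793)–(-1.09576, 0.527669, 0.793)  len=1.0553
  (v6,v7,v2) [--+] → (-0.270654, -1.18567, 0.793)–(-1.09576, -0.527669, 0.793)  len=1.0554
  (v7,v8,v2) [--+] → (0.758252, -0.950873, 0.793)–(-0.270654, -1.18567, 0.793)  len=1.0554
  (v8,v1,v2) [--+] → (1.21618, 0, 0.793)–(0.758252, -0.950873, 0.793)  len=1.0554

Chained into 1 loop(s):
  loop 1: 7 segments, perimeter = 7.3875
Total perimeter = 7.388

loops=1 perimeter=7.388


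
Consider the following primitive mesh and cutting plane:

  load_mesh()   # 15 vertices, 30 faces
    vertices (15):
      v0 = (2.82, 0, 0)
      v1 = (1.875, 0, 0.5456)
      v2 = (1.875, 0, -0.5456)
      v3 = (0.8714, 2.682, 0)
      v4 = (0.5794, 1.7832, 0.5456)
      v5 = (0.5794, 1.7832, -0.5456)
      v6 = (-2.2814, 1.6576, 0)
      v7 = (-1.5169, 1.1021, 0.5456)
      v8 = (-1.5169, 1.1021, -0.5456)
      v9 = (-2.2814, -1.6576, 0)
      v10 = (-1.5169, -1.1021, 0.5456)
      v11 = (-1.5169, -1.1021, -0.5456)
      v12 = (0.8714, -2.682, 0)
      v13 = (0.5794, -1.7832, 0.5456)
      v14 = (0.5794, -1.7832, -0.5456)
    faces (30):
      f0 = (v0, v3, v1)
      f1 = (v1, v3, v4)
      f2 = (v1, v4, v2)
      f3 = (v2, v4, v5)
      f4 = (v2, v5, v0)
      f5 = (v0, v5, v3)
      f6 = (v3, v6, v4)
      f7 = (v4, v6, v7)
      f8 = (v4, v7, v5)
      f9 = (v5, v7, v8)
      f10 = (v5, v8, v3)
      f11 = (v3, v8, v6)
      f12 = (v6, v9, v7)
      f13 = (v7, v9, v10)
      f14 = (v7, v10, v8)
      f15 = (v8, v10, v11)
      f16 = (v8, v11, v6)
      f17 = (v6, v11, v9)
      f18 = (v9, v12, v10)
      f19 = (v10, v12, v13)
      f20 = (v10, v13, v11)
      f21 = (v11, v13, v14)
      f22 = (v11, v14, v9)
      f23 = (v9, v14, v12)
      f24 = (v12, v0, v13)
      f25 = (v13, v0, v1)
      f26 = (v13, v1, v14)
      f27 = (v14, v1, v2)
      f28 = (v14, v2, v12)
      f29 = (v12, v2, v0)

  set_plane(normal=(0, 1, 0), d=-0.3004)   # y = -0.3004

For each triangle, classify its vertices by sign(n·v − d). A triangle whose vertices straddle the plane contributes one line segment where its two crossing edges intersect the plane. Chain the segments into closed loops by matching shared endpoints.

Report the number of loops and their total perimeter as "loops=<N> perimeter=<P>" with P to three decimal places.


Straddling triangles (12 of 30):
  (v6,v9,v7) [+-+] → (-2.2814, -0.3004, 0)–(-1.90542, -0.3004, 0.268322)  len=0.4619
  (v7,v9,v10) [+--] → (-1.90542, -0.3004, 0.268322)–(-1.5169, -0.3004, 0.5456)  len=0.4773
  (v7,v10,v8) [+-+] → (-1.5169, -0.3004, 0.5456)–(-1.5169, -0.3004, 0.148714)  len=0.3969
  (v8,v10,v11) [+--] → (-1.5169, -0.3004, 0.148714)–(-1.5169, -0.3004, -0.5456)  len=0.6943
  (v8,v11,v6) [+-+] → (-1.5169, -0.3004, -0.5456)–(-1.73899, -0.3004, -0.387102)  len=0.2728
  (v6,v11,v9) [+--] → (-1.73899, -0.3004, -0.387102)–(-2.2814, -0.3004, 0)  len=0.6664
  (v12,v0,v13) [-+-] → (2.60175, -0.3004, 0)–(2.44255, -0.3004, 0.0919124)  len=0.1838
  (v13,v0,v1) [-++] → (2.44255, -0.3004, 0.0919124)–(1.65674, -0.3004, 0.5456)  len=0.9074
  (v13,v1,v14) [-+-] → (1.65674, -0.3004, 0.5456)–(1.65674, -0.3004, 0.361775)  len=0.1838
  (v14,v1,v2) [-++] → (1.65674, -0.3004, 0.361775)–(1.65674, -0.3004, -0.5456)  len=0.9074
  (v14,v2,v12) [-+-] → (1.65674, -0.3004, -0.5456)–(1.76259, -0.3004, -0.48449)  len=0.1222
  (v12,v2,v0) [-++] → (1.76259, -0.3004, -0.48449)–(2.60175, -0.3004, 0)  len=0.9690

Chained into 2 loop(s):
  loop 1: 6 segments, perimeter = 2.9696
  loop 2: 6 segments, perimeter = 3.2736
Total perimeter = 6.243

loops=2 perimeter=6.243
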